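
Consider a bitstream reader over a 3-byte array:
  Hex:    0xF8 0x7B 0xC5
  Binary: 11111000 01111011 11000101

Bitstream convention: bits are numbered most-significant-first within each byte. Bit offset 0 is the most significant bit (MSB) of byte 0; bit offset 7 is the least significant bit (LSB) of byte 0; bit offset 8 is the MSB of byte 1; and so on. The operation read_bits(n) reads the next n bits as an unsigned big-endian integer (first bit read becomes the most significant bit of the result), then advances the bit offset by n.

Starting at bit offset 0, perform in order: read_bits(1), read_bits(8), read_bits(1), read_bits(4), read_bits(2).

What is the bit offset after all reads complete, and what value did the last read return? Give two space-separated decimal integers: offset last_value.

Answer: 16 3

Derivation:
Read 1: bits[0:1] width=1 -> value=1 (bin 1); offset now 1 = byte 0 bit 1; 23 bits remain
Read 2: bits[1:9] width=8 -> value=240 (bin 11110000); offset now 9 = byte 1 bit 1; 15 bits remain
Read 3: bits[9:10] width=1 -> value=1 (bin 1); offset now 10 = byte 1 bit 2; 14 bits remain
Read 4: bits[10:14] width=4 -> value=14 (bin 1110); offset now 14 = byte 1 bit 6; 10 bits remain
Read 5: bits[14:16] width=2 -> value=3 (bin 11); offset now 16 = byte 2 bit 0; 8 bits remain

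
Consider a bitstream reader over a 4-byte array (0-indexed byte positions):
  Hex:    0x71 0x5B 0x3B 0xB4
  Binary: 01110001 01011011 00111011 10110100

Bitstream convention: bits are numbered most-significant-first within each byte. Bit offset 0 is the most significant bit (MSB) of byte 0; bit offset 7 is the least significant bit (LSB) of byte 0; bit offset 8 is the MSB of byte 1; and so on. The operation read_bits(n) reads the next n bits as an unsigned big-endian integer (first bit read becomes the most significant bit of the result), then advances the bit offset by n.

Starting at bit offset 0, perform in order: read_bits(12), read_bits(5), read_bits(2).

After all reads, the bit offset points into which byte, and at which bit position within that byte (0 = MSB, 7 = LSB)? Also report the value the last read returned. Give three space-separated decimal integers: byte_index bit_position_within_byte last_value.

Answer: 2 3 1

Derivation:
Read 1: bits[0:12] width=12 -> value=1813 (bin 011100010101); offset now 12 = byte 1 bit 4; 20 bits remain
Read 2: bits[12:17] width=5 -> value=22 (bin 10110); offset now 17 = byte 2 bit 1; 15 bits remain
Read 3: bits[17:19] width=2 -> value=1 (bin 01); offset now 19 = byte 2 bit 3; 13 bits remain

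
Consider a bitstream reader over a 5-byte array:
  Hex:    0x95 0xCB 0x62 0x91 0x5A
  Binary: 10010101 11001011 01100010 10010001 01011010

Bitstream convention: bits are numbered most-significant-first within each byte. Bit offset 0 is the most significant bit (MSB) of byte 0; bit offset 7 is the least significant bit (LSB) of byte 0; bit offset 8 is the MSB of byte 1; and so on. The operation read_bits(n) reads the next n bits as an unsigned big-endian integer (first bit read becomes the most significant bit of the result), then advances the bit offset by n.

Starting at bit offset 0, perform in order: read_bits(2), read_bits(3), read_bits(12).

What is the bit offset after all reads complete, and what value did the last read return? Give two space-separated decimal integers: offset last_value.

Answer: 17 2966

Derivation:
Read 1: bits[0:2] width=2 -> value=2 (bin 10); offset now 2 = byte 0 bit 2; 38 bits remain
Read 2: bits[2:5] width=3 -> value=2 (bin 010); offset now 5 = byte 0 bit 5; 35 bits remain
Read 3: bits[5:17] width=12 -> value=2966 (bin 101110010110); offset now 17 = byte 2 bit 1; 23 bits remain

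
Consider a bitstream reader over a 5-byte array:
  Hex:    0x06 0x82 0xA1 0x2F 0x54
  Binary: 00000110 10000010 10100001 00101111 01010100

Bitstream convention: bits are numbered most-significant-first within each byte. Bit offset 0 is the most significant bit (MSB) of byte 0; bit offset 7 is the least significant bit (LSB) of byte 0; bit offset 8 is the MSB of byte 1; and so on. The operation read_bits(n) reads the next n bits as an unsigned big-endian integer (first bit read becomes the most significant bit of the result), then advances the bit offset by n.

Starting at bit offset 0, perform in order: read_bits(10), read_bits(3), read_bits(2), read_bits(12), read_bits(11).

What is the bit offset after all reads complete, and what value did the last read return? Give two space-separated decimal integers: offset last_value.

Answer: 38 981

Derivation:
Read 1: bits[0:10] width=10 -> value=26 (bin 0000011010); offset now 10 = byte 1 bit 2; 30 bits remain
Read 2: bits[10:13] width=3 -> value=0 (bin 000); offset now 13 = byte 1 bit 5; 27 bits remain
Read 3: bits[13:15] width=2 -> value=1 (bin 01); offset now 15 = byte 1 bit 7; 25 bits remain
Read 4: bits[15:27] width=12 -> value=1289 (bin 010100001001); offset now 27 = byte 3 bit 3; 13 bits remain
Read 5: bits[27:38] width=11 -> value=981 (bin 01111010101); offset now 38 = byte 4 bit 6; 2 bits remain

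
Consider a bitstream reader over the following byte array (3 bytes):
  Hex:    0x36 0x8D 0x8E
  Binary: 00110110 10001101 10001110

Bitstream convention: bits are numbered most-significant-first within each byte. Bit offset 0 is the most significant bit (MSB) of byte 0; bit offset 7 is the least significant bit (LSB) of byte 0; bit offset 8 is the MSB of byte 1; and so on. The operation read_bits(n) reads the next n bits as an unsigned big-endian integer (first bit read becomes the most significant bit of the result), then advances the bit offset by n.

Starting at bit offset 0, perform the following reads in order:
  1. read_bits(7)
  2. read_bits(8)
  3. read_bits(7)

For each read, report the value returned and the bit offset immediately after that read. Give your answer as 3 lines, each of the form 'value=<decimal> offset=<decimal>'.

Answer: value=27 offset=7
value=70 offset=15
value=99 offset=22

Derivation:
Read 1: bits[0:7] width=7 -> value=27 (bin 0011011); offset now 7 = byte 0 bit 7; 17 bits remain
Read 2: bits[7:15] width=8 -> value=70 (bin 01000110); offset now 15 = byte 1 bit 7; 9 bits remain
Read 3: bits[15:22] width=7 -> value=99 (bin 1100011); offset now 22 = byte 2 bit 6; 2 bits remain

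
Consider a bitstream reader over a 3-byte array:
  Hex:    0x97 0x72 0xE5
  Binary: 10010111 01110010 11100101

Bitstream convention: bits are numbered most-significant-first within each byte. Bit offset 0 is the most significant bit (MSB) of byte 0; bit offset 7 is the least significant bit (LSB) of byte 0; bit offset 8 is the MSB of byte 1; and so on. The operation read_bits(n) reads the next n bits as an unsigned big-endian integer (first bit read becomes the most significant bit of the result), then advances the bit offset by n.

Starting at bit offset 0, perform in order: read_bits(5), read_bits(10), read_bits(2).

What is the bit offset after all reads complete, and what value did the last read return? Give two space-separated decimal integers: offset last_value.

Answer: 17 1

Derivation:
Read 1: bits[0:5] width=5 -> value=18 (bin 10010); offset now 5 = byte 0 bit 5; 19 bits remain
Read 2: bits[5:15] width=10 -> value=953 (bin 1110111001); offset now 15 = byte 1 bit 7; 9 bits remain
Read 3: bits[15:17] width=2 -> value=1 (bin 01); offset now 17 = byte 2 bit 1; 7 bits remain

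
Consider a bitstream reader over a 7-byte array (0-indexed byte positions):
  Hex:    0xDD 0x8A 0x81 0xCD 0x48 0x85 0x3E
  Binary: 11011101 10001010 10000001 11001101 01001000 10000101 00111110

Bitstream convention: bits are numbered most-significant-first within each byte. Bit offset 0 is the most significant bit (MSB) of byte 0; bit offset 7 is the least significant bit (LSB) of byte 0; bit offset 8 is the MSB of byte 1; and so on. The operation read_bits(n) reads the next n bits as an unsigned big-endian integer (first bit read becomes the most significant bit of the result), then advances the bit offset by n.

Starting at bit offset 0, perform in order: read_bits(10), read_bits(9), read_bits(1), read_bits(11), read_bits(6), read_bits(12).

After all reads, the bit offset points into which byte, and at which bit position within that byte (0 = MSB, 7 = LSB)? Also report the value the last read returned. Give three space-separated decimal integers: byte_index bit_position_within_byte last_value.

Answer: 6 1 266

Derivation:
Read 1: bits[0:10] width=10 -> value=886 (bin 1101110110); offset now 10 = byte 1 bit 2; 46 bits remain
Read 2: bits[10:19] width=9 -> value=84 (bin 001010100); offset now 19 = byte 2 bit 3; 37 bits remain
Read 3: bits[19:20] width=1 -> value=0 (bin 0); offset now 20 = byte 2 bit 4; 36 bits remain
Read 4: bits[20:31] width=11 -> value=230 (bin 00011100110); offset now 31 = byte 3 bit 7; 25 bits remain
Read 5: bits[31:37] width=6 -> value=41 (bin 101001); offset now 37 = byte 4 bit 5; 19 bits remain
Read 6: bits[37:49] width=12 -> value=266 (bin 000100001010); offset now 49 = byte 6 bit 1; 7 bits remain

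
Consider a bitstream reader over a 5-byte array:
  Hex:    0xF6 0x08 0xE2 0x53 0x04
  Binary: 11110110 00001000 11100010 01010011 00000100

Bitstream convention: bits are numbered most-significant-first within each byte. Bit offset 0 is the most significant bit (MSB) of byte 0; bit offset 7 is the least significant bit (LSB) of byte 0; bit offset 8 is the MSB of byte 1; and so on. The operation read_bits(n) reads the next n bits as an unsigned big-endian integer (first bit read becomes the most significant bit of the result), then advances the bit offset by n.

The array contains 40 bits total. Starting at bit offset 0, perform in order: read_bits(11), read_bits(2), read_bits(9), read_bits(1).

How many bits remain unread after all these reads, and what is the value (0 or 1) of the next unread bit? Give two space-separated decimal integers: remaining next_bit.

Read 1: bits[0:11] width=11 -> value=1968 (bin 11110110000); offset now 11 = byte 1 bit 3; 29 bits remain
Read 2: bits[11:13] width=2 -> value=1 (bin 01); offset now 13 = byte 1 bit 5; 27 bits remain
Read 3: bits[13:22] width=9 -> value=56 (bin 000111000); offset now 22 = byte 2 bit 6; 18 bits remain
Read 4: bits[22:23] width=1 -> value=1 (bin 1); offset now 23 = byte 2 bit 7; 17 bits remain

Answer: 17 0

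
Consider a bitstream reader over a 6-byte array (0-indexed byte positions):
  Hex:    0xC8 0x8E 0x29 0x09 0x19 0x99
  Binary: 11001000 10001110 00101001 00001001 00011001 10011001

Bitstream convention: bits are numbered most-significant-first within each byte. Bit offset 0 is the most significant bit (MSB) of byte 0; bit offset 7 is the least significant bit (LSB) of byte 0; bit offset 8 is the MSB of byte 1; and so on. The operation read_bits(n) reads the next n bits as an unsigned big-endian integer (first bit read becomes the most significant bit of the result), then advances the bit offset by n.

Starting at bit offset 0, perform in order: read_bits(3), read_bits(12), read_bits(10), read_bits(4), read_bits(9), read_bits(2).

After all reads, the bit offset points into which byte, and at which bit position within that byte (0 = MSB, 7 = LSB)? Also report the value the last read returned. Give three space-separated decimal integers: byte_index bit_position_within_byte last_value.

Answer: 5 0 1

Derivation:
Read 1: bits[0:3] width=3 -> value=6 (bin 110); offset now 3 = byte 0 bit 3; 45 bits remain
Read 2: bits[3:15] width=12 -> value=1095 (bin 010001000111); offset now 15 = byte 1 bit 7; 33 bits remain
Read 3: bits[15:25] width=10 -> value=82 (bin 0001010010); offset now 25 = byte 3 bit 1; 23 bits remain
Read 4: bits[25:29] width=4 -> value=1 (bin 0001); offset now 29 = byte 3 bit 5; 19 bits remain
Read 5: bits[29:38] width=9 -> value=70 (bin 001000110); offset now 38 = byte 4 bit 6; 10 bits remain
Read 6: bits[38:40] width=2 -> value=1 (bin 01); offset now 40 = byte 5 bit 0; 8 bits remain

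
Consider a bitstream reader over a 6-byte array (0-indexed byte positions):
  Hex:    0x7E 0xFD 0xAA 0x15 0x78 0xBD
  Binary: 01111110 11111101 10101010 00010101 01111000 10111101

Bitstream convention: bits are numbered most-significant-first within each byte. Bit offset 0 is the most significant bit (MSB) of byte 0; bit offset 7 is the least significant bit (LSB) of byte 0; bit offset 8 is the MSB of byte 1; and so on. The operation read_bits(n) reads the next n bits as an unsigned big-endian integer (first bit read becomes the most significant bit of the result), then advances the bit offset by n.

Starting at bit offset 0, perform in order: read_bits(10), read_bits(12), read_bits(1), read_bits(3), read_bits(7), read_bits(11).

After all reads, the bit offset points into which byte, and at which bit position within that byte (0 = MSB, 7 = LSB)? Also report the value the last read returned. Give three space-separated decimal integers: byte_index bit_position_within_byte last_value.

Read 1: bits[0:10] width=10 -> value=507 (bin 0111111011); offset now 10 = byte 1 bit 2; 38 bits remain
Read 2: bits[10:22] width=12 -> value=3946 (bin 111101101010); offset now 22 = byte 2 bit 6; 26 bits remain
Read 3: bits[22:23] width=1 -> value=1 (bin 1); offset now 23 = byte 2 bit 7; 25 bits remain
Read 4: bits[23:26] width=3 -> value=0 (bin 000); offset now 26 = byte 3 bit 2; 22 bits remain
Read 5: bits[26:33] width=7 -> value=42 (bin 0101010); offset now 33 = byte 4 bit 1; 15 bits remain
Read 6: bits[33:44] width=11 -> value=1931 (bin 11110001011); offset now 44 = byte 5 bit 4; 4 bits remain

Answer: 5 4 1931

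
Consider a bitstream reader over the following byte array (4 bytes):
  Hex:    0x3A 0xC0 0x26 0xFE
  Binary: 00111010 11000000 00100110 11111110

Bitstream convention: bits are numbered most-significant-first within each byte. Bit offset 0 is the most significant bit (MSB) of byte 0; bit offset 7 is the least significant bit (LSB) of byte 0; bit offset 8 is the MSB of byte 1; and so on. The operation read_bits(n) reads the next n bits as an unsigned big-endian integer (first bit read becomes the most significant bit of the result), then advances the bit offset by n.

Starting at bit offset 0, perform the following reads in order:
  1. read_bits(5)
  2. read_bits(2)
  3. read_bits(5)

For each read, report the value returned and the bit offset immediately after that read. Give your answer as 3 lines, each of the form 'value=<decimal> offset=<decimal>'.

Read 1: bits[0:5] width=5 -> value=7 (bin 00111); offset now 5 = byte 0 bit 5; 27 bits remain
Read 2: bits[5:7] width=2 -> value=1 (bin 01); offset now 7 = byte 0 bit 7; 25 bits remain
Read 3: bits[7:12] width=5 -> value=12 (bin 01100); offset now 12 = byte 1 bit 4; 20 bits remain

Answer: value=7 offset=5
value=1 offset=7
value=12 offset=12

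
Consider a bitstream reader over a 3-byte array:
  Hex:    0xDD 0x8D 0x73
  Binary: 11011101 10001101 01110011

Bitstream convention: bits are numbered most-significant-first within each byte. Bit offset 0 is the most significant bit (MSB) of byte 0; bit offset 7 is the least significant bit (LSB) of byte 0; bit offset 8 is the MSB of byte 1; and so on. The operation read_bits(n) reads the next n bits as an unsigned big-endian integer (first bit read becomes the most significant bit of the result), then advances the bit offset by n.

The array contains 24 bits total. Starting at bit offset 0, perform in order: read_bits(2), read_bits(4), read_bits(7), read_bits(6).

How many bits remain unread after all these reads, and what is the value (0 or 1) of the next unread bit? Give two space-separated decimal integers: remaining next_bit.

Answer: 5 1

Derivation:
Read 1: bits[0:2] width=2 -> value=3 (bin 11); offset now 2 = byte 0 bit 2; 22 bits remain
Read 2: bits[2:6] width=4 -> value=7 (bin 0111); offset now 6 = byte 0 bit 6; 18 bits remain
Read 3: bits[6:13] width=7 -> value=49 (bin 0110001); offset now 13 = byte 1 bit 5; 11 bits remain
Read 4: bits[13:19] width=6 -> value=43 (bin 101011); offset now 19 = byte 2 bit 3; 5 bits remain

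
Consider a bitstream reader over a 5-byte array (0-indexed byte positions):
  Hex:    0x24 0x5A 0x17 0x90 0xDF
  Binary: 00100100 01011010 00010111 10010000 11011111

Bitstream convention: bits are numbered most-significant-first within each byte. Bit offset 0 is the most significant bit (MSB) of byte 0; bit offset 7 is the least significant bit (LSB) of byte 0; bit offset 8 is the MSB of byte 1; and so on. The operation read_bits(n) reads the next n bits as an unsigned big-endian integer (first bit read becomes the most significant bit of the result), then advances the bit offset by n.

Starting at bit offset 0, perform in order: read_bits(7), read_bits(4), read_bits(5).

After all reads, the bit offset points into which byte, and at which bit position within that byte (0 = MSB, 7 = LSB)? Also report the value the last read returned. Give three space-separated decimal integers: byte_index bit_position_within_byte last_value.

Answer: 2 0 26

Derivation:
Read 1: bits[0:7] width=7 -> value=18 (bin 0010010); offset now 7 = byte 0 bit 7; 33 bits remain
Read 2: bits[7:11] width=4 -> value=2 (bin 0010); offset now 11 = byte 1 bit 3; 29 bits remain
Read 3: bits[11:16] width=5 -> value=26 (bin 11010); offset now 16 = byte 2 bit 0; 24 bits remain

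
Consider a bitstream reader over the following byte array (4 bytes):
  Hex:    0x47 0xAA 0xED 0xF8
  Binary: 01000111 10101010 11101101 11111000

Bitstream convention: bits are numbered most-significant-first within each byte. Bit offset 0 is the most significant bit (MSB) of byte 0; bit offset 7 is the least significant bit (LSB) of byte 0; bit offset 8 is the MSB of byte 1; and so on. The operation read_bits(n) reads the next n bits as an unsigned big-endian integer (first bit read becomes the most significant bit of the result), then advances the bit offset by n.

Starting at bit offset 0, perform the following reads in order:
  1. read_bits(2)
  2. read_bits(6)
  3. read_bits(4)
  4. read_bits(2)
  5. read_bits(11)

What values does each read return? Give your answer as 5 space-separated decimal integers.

Answer: 1 7 10 2 1499

Derivation:
Read 1: bits[0:2] width=2 -> value=1 (bin 01); offset now 2 = byte 0 bit 2; 30 bits remain
Read 2: bits[2:8] width=6 -> value=7 (bin 000111); offset now 8 = byte 1 bit 0; 24 bits remain
Read 3: bits[8:12] width=4 -> value=10 (bin 1010); offset now 12 = byte 1 bit 4; 20 bits remain
Read 4: bits[12:14] width=2 -> value=2 (bin 10); offset now 14 = byte 1 bit 6; 18 bits remain
Read 5: bits[14:25] width=11 -> value=1499 (bin 10111011011); offset now 25 = byte 3 bit 1; 7 bits remain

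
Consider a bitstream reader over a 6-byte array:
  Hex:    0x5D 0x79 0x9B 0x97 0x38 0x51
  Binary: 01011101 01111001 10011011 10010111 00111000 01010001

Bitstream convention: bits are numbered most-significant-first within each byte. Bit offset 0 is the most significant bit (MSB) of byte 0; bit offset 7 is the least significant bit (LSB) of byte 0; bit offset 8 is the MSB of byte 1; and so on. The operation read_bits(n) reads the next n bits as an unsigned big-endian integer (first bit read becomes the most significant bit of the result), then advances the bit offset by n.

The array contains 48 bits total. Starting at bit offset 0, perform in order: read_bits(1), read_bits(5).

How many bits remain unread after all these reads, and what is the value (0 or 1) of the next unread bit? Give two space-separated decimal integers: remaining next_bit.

Answer: 42 0

Derivation:
Read 1: bits[0:1] width=1 -> value=0 (bin 0); offset now 1 = byte 0 bit 1; 47 bits remain
Read 2: bits[1:6] width=5 -> value=23 (bin 10111); offset now 6 = byte 0 bit 6; 42 bits remain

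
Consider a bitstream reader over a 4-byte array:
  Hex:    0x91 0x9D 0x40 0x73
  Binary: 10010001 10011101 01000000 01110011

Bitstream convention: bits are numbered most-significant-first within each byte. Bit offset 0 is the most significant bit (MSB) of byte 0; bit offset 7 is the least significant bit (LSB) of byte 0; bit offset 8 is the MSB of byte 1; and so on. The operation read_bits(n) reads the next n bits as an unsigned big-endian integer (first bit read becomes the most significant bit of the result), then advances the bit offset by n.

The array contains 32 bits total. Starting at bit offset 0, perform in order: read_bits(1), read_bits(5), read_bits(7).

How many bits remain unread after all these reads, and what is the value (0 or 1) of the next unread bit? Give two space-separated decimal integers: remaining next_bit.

Answer: 19 1

Derivation:
Read 1: bits[0:1] width=1 -> value=1 (bin 1); offset now 1 = byte 0 bit 1; 31 bits remain
Read 2: bits[1:6] width=5 -> value=4 (bin 00100); offset now 6 = byte 0 bit 6; 26 bits remain
Read 3: bits[6:13] width=7 -> value=51 (bin 0110011); offset now 13 = byte 1 bit 5; 19 bits remain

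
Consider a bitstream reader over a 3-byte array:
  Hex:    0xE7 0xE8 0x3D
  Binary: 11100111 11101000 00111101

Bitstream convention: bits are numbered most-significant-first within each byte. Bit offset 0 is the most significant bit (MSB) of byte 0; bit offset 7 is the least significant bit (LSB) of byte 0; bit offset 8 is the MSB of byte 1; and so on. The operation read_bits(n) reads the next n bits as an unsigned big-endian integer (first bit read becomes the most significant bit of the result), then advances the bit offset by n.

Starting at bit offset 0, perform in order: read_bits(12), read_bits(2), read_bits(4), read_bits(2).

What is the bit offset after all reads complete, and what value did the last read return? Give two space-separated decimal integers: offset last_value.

Answer: 20 3

Derivation:
Read 1: bits[0:12] width=12 -> value=3710 (bin 111001111110); offset now 12 = byte 1 bit 4; 12 bits remain
Read 2: bits[12:14] width=2 -> value=2 (bin 10); offset now 14 = byte 1 bit 6; 10 bits remain
Read 3: bits[14:18] width=4 -> value=0 (bin 0000); offset now 18 = byte 2 bit 2; 6 bits remain
Read 4: bits[18:20] width=2 -> value=3 (bin 11); offset now 20 = byte 2 bit 4; 4 bits remain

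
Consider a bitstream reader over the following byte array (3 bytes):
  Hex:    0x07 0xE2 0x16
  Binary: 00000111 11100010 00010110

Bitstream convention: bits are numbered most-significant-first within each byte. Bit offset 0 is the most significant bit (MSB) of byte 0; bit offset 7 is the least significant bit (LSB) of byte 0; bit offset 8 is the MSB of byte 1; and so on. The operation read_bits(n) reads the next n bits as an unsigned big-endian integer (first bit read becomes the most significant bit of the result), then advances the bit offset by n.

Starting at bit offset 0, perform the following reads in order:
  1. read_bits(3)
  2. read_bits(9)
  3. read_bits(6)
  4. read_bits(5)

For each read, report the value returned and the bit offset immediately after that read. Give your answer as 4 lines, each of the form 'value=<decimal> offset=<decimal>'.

Answer: value=0 offset=3
value=126 offset=12
value=8 offset=18
value=11 offset=23

Derivation:
Read 1: bits[0:3] width=3 -> value=0 (bin 000); offset now 3 = byte 0 bit 3; 21 bits remain
Read 2: bits[3:12] width=9 -> value=126 (bin 001111110); offset now 12 = byte 1 bit 4; 12 bits remain
Read 3: bits[12:18] width=6 -> value=8 (bin 001000); offset now 18 = byte 2 bit 2; 6 bits remain
Read 4: bits[18:23] width=5 -> value=11 (bin 01011); offset now 23 = byte 2 bit 7; 1 bits remain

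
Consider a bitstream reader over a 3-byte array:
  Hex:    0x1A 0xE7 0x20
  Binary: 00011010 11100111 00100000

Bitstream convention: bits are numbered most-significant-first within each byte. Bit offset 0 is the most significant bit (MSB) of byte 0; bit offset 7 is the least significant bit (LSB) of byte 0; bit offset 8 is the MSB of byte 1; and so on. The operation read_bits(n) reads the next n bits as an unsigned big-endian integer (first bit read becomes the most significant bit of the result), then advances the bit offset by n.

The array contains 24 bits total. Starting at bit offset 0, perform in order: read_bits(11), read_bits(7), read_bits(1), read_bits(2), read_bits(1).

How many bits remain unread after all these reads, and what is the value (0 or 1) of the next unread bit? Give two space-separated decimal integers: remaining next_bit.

Read 1: bits[0:11] width=11 -> value=215 (bin 00011010111); offset now 11 = byte 1 bit 3; 13 bits remain
Read 2: bits[11:18] width=7 -> value=28 (bin 0011100); offset now 18 = byte 2 bit 2; 6 bits remain
Read 3: bits[18:19] width=1 -> value=1 (bin 1); offset now 19 = byte 2 bit 3; 5 bits remain
Read 4: bits[19:21] width=2 -> value=0 (bin 00); offset now 21 = byte 2 bit 5; 3 bits remain
Read 5: bits[21:22] width=1 -> value=0 (bin 0); offset now 22 = byte 2 bit 6; 2 bits remain

Answer: 2 0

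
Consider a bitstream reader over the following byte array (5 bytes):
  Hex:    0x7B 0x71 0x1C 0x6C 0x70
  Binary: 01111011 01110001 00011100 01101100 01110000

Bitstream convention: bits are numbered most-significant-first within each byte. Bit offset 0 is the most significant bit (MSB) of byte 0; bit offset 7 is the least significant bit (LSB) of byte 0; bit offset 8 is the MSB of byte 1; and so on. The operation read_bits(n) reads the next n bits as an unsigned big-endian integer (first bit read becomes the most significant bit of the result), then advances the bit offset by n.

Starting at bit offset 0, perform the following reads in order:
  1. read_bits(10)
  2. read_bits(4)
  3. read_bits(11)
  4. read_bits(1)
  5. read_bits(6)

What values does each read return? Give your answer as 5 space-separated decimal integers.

Read 1: bits[0:10] width=10 -> value=493 (bin 0111101101); offset now 10 = byte 1 bit 2; 30 bits remain
Read 2: bits[10:14] width=4 -> value=12 (bin 1100); offset now 14 = byte 1 bit 6; 26 bits remain
Read 3: bits[14:25] width=11 -> value=568 (bin 01000111000); offset now 25 = byte 3 bit 1; 15 bits remain
Read 4: bits[25:26] width=1 -> value=1 (bin 1); offset now 26 = byte 3 bit 2; 14 bits remain
Read 5: bits[26:32] width=6 -> value=44 (bin 101100); offset now 32 = byte 4 bit 0; 8 bits remain

Answer: 493 12 568 1 44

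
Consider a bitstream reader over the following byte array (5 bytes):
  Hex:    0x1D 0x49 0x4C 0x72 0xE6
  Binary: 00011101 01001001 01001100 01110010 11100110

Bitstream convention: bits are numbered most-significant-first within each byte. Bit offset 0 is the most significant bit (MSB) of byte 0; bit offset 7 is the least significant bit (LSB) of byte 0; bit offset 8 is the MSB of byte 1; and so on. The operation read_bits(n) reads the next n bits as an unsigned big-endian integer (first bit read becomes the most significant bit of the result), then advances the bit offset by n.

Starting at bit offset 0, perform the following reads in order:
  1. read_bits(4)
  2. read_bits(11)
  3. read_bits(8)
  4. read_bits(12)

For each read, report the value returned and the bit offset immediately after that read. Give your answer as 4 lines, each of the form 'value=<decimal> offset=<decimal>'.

Read 1: bits[0:4] width=4 -> value=1 (bin 0001); offset now 4 = byte 0 bit 4; 36 bits remain
Read 2: bits[4:15] width=11 -> value=1700 (bin 11010100100); offset now 15 = byte 1 bit 7; 25 bits remain
Read 3: bits[15:23] width=8 -> value=166 (bin 10100110); offset now 23 = byte 2 bit 7; 17 bits remain
Read 4: bits[23:35] width=12 -> value=919 (bin 001110010111); offset now 35 = byte 4 bit 3; 5 bits remain

Answer: value=1 offset=4
value=1700 offset=15
value=166 offset=23
value=919 offset=35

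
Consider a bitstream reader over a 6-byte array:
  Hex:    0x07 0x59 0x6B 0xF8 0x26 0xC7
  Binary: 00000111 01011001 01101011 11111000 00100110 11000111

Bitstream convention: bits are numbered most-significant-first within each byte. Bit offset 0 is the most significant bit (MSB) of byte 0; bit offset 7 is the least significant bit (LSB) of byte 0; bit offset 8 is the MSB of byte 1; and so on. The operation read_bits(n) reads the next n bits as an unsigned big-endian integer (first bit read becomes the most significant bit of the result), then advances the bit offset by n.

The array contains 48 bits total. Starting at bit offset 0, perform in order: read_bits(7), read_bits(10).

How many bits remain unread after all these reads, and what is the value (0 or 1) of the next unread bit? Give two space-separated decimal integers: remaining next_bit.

Read 1: bits[0:7] width=7 -> value=3 (bin 0000011); offset now 7 = byte 0 bit 7; 41 bits remain
Read 2: bits[7:17] width=10 -> value=690 (bin 1010110010); offset now 17 = byte 2 bit 1; 31 bits remain

Answer: 31 1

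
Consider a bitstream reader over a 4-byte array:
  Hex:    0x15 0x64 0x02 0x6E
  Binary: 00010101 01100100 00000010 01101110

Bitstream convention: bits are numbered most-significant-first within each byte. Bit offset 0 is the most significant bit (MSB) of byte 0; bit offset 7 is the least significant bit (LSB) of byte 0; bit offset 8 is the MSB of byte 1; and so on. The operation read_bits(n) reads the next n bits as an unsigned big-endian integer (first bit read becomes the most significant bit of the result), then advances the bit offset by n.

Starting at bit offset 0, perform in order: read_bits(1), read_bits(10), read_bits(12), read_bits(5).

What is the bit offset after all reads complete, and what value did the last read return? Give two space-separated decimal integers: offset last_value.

Read 1: bits[0:1] width=1 -> value=0 (bin 0); offset now 1 = byte 0 bit 1; 31 bits remain
Read 2: bits[1:11] width=10 -> value=171 (bin 0010101011); offset now 11 = byte 1 bit 3; 21 bits remain
Read 3: bits[11:23] width=12 -> value=513 (bin 001000000001); offset now 23 = byte 2 bit 7; 9 bits remain
Read 4: bits[23:28] width=5 -> value=6 (bin 00110); offset now 28 = byte 3 bit 4; 4 bits remain

Answer: 28 6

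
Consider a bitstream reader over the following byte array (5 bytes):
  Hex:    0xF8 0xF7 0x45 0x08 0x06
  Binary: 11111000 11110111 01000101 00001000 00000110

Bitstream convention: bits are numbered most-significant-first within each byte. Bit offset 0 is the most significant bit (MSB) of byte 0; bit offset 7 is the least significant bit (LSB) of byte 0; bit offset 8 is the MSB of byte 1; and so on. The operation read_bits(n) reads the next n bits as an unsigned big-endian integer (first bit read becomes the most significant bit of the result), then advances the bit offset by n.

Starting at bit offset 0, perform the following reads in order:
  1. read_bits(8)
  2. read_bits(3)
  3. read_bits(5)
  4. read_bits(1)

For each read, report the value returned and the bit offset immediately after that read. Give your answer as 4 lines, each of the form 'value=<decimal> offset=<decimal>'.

Read 1: bits[0:8] width=8 -> value=248 (bin 11111000); offset now 8 = byte 1 bit 0; 32 bits remain
Read 2: bits[8:11] width=3 -> value=7 (bin 111); offset now 11 = byte 1 bit 3; 29 bits remain
Read 3: bits[11:16] width=5 -> value=23 (bin 10111); offset now 16 = byte 2 bit 0; 24 bits remain
Read 4: bits[16:17] width=1 -> value=0 (bin 0); offset now 17 = byte 2 bit 1; 23 bits remain

Answer: value=248 offset=8
value=7 offset=11
value=23 offset=16
value=0 offset=17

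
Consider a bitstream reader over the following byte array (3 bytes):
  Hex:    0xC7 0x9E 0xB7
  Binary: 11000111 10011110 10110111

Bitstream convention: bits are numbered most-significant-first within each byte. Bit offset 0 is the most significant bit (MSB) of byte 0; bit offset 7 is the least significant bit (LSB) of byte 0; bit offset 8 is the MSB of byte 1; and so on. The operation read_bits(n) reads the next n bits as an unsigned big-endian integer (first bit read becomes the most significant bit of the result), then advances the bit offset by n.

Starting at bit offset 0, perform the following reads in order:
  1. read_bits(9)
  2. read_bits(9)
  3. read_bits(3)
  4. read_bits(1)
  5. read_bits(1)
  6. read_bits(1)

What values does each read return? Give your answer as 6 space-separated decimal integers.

Read 1: bits[0:9] width=9 -> value=399 (bin 110001111); offset now 9 = byte 1 bit 1; 15 bits remain
Read 2: bits[9:18] width=9 -> value=122 (bin 001111010); offset now 18 = byte 2 bit 2; 6 bits remain
Read 3: bits[18:21] width=3 -> value=6 (bin 110); offset now 21 = byte 2 bit 5; 3 bits remain
Read 4: bits[21:22] width=1 -> value=1 (bin 1); offset now 22 = byte 2 bit 6; 2 bits remain
Read 5: bits[22:23] width=1 -> value=1 (bin 1); offset now 23 = byte 2 bit 7; 1 bits remain
Read 6: bits[23:24] width=1 -> value=1 (bin 1); offset now 24 = byte 3 bit 0; 0 bits remain

Answer: 399 122 6 1 1 1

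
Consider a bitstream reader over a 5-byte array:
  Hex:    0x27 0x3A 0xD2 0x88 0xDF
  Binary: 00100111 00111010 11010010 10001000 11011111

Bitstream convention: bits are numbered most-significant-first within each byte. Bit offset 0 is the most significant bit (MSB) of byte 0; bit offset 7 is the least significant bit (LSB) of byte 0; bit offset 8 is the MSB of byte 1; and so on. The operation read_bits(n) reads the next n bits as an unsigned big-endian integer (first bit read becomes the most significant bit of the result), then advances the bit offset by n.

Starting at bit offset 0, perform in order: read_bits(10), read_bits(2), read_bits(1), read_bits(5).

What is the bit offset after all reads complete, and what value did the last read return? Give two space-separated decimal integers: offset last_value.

Answer: 18 11

Derivation:
Read 1: bits[0:10] width=10 -> value=156 (bin 0010011100); offset now 10 = byte 1 bit 2; 30 bits remain
Read 2: bits[10:12] width=2 -> value=3 (bin 11); offset now 12 = byte 1 bit 4; 28 bits remain
Read 3: bits[12:13] width=1 -> value=1 (bin 1); offset now 13 = byte 1 bit 5; 27 bits remain
Read 4: bits[13:18] width=5 -> value=11 (bin 01011); offset now 18 = byte 2 bit 2; 22 bits remain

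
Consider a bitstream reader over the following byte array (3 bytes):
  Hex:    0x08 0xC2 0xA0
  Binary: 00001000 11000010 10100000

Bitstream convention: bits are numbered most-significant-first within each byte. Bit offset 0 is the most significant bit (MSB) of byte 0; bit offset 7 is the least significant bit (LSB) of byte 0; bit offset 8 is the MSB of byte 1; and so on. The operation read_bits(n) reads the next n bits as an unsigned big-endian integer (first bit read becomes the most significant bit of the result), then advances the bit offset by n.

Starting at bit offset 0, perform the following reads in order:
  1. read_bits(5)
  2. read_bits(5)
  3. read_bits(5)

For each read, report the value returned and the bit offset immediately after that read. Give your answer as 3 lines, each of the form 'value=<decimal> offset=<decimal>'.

Answer: value=1 offset=5
value=3 offset=10
value=1 offset=15

Derivation:
Read 1: bits[0:5] width=5 -> value=1 (bin 00001); offset now 5 = byte 0 bit 5; 19 bits remain
Read 2: bits[5:10] width=5 -> value=3 (bin 00011); offset now 10 = byte 1 bit 2; 14 bits remain
Read 3: bits[10:15] width=5 -> value=1 (bin 00001); offset now 15 = byte 1 bit 7; 9 bits remain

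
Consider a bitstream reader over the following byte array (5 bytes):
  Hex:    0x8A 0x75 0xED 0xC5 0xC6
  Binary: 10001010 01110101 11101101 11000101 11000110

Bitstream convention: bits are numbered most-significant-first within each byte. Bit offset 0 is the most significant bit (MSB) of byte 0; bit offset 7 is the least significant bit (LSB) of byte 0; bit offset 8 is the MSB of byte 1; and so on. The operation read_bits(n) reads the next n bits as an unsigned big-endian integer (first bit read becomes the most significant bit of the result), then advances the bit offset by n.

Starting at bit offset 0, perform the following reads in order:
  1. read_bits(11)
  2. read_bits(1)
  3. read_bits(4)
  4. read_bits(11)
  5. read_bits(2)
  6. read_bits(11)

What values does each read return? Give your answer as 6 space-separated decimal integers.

Answer: 1107 1 5 1902 0 1478

Derivation:
Read 1: bits[0:11] width=11 -> value=1107 (bin 10001010011); offset now 11 = byte 1 bit 3; 29 bits remain
Read 2: bits[11:12] width=1 -> value=1 (bin 1); offset now 12 = byte 1 bit 4; 28 bits remain
Read 3: bits[12:16] width=4 -> value=5 (bin 0101); offset now 16 = byte 2 bit 0; 24 bits remain
Read 4: bits[16:27] width=11 -> value=1902 (bin 11101101110); offset now 27 = byte 3 bit 3; 13 bits remain
Read 5: bits[27:29] width=2 -> value=0 (bin 00); offset now 29 = byte 3 bit 5; 11 bits remain
Read 6: bits[29:40] width=11 -> value=1478 (bin 10111000110); offset now 40 = byte 5 bit 0; 0 bits remain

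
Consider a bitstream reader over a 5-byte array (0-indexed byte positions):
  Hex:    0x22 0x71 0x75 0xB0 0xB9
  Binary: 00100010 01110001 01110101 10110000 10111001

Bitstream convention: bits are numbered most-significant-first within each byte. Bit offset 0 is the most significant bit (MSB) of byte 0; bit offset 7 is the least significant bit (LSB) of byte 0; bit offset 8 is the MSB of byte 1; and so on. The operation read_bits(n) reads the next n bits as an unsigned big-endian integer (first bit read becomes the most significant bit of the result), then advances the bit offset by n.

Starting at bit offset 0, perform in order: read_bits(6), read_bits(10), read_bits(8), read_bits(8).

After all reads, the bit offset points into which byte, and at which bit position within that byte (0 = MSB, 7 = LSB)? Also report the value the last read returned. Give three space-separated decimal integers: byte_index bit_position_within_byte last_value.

Read 1: bits[0:6] width=6 -> value=8 (bin 001000); offset now 6 = byte 0 bit 6; 34 bits remain
Read 2: bits[6:16] width=10 -> value=625 (bin 1001110001); offset now 16 = byte 2 bit 0; 24 bits remain
Read 3: bits[16:24] width=8 -> value=117 (bin 01110101); offset now 24 = byte 3 bit 0; 16 bits remain
Read 4: bits[24:32] width=8 -> value=176 (bin 10110000); offset now 32 = byte 4 bit 0; 8 bits remain

Answer: 4 0 176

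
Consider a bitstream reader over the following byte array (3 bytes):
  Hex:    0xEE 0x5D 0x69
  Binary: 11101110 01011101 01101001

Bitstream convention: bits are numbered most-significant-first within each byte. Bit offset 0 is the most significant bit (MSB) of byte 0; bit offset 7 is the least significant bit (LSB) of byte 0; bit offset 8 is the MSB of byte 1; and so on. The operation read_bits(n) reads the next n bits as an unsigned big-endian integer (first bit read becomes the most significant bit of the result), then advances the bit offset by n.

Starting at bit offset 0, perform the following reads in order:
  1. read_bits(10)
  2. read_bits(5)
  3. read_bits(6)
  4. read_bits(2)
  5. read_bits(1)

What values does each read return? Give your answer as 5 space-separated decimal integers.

Answer: 953 14 45 0 1

Derivation:
Read 1: bits[0:10] width=10 -> value=953 (bin 1110111001); offset now 10 = byte 1 bit 2; 14 bits remain
Read 2: bits[10:15] width=5 -> value=14 (bin 01110); offset now 15 = byte 1 bit 7; 9 bits remain
Read 3: bits[15:21] width=6 -> value=45 (bin 101101); offset now 21 = byte 2 bit 5; 3 bits remain
Read 4: bits[21:23] width=2 -> value=0 (bin 00); offset now 23 = byte 2 bit 7; 1 bits remain
Read 5: bits[23:24] width=1 -> value=1 (bin 1); offset now 24 = byte 3 bit 0; 0 bits remain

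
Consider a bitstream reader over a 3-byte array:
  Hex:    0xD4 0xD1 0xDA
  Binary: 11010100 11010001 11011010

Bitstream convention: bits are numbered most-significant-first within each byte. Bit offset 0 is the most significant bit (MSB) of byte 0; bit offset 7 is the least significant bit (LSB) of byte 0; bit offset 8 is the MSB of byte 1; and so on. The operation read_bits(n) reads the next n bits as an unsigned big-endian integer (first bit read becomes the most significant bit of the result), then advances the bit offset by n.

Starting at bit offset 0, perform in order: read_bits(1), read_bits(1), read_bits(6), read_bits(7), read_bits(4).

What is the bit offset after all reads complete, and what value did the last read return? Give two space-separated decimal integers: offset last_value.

Answer: 19 14

Derivation:
Read 1: bits[0:1] width=1 -> value=1 (bin 1); offset now 1 = byte 0 bit 1; 23 bits remain
Read 2: bits[1:2] width=1 -> value=1 (bin 1); offset now 2 = byte 0 bit 2; 22 bits remain
Read 3: bits[2:8] width=6 -> value=20 (bin 010100); offset now 8 = byte 1 bit 0; 16 bits remain
Read 4: bits[8:15] width=7 -> value=104 (bin 1101000); offset now 15 = byte 1 bit 7; 9 bits remain
Read 5: bits[15:19] width=4 -> value=14 (bin 1110); offset now 19 = byte 2 bit 3; 5 bits remain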